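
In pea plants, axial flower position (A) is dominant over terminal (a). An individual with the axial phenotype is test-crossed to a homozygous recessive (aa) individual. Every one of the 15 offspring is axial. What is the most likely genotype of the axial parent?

Test cross: ? × aa
All offspring are axial.
If the unknown parent were heterozygous (Aa), about half of 15 offspring would be terminal; none are. The unknown parent is most likely homozygous dominant (AA).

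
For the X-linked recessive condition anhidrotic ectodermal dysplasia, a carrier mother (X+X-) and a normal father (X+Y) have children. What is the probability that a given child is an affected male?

Cross: X+X- × X+Y
Offspring: 1 X+X+, 1 X+Y, 1 X+X-, 1 X-Y
Probability of an affected male: 1/4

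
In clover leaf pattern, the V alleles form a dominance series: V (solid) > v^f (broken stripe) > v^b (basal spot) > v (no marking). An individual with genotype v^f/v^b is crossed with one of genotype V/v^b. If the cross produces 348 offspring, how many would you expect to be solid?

Cross: v^f/v^b × V/v^b
Allele dominance: V > v^f > v^b > v
Offspring genotypes: 1 V/v^f, 1 v^f/v^b, 1 V/v^b, 1 v^b/v^b
Phenotype counts: 2 solid, 1 broken stripe, 1 basal spot
solid: 2 out of 4 → fraction 1/2
Expected count = 1/2 × 348 = 174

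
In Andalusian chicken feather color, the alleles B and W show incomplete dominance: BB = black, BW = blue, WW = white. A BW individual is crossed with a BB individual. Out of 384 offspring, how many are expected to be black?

Punnett square for BW × BB:
Offspring genotypes: 2 BB, 2 BW
Phenotype counts: 2 black, 2 blue
black: 2 out of 4 → fraction 1/2
Expected count = 1/2 × 384 = 192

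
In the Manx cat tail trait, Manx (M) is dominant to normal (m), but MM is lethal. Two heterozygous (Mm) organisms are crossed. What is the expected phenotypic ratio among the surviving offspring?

Cross: Mm × Mm
Punnett square offspring (before lethality): 1 MM, 2 Mm, 1 mm
The MM genotype is lethal (embryos die); surviving offspring: 2 Mm, 1 mm
Ratio: 2 Manx (tailless) : 1 normal-tailed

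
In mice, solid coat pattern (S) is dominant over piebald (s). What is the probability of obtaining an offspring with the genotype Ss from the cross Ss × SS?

Punnett square for Ss × SS:
Offspring genotypes: 2 SS, 2 Ss
Total offspring: 4
Count with target: 2
Probability: 2/4 = 1/2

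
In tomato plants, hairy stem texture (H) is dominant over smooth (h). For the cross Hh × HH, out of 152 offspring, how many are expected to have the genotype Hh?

Punnett square for Hh × HH:
Offspring genotypes: 2 HH, 2 Hh
Total offspring: 4
Count with target: 2
Probability: 2/4 = 1/2
Expected count = 1/2 × 152 = 76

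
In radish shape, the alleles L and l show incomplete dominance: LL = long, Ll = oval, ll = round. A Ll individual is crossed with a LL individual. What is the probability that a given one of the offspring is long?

Punnett square for Ll × LL:
Offspring genotypes: 2 LL, 2 Ll
Phenotype counts: 2 long, 2 oval
long: 2 out of 4
Probability: 2/4 = 1/2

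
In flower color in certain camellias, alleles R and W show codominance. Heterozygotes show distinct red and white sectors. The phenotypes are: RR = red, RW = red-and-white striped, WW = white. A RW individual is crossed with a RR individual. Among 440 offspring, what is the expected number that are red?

Punnett square for RW × RR:
Offspring genotypes: 2 RR, 2 RW
Phenotype counts: 2 red, 2 red-and-white striped
red: 2 out of 4 → fraction 1/2
Expected count = 1/2 × 440 = 220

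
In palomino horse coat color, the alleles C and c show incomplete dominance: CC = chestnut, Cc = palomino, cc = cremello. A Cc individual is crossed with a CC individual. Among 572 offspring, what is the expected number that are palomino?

Punnett square for Cc × CC:
Offspring genotypes: 2 CC, 2 Cc
Phenotype counts: 2 chestnut, 2 palomino
palomino: 2 out of 4 → fraction 1/2
Expected count = 1/2 × 572 = 286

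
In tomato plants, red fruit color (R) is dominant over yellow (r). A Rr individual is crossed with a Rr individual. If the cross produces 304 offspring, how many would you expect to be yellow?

Punnett square for Rr × Rr:
Offspring genotypes: 1 RR, 2 Rr, 1 rr
red: 3, yellow: 1
yellow: 1 out of 4 → fraction 1/4
Expected count = 1/4 × 304 = 76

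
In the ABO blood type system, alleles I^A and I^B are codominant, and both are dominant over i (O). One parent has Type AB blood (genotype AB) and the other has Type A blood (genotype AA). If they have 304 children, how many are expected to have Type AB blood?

Cross: AB × AA
Possible offspring genotypes: 2 AA, 2 AB
Blood type counts: 2 Type A, 2 Type AB
Probability of Type AB: 2/4 = 1/2
Expected count = 1/2 × 304 = 152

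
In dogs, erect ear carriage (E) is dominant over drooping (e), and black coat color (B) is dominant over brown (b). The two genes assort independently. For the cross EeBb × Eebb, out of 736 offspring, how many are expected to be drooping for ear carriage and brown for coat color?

Dihybrid cross EeBb × Eebb — consider each gene separately:
ear carriage: Ee × Ee → 1 EE, 2 Ee, 1 ee → 3 E_ : 1 ee (out of 4)
coat color: Bb × bb → 2 Bb, 2 bb → 2 B_ : 2 bb (out of 4)
Looking for: drooping (ee) and brown (bb)
P(drooping) = 1/4, P(brown) = 2/4
P(both) = 1/4 × 2/4 = 2/16 = 1/8
Expected count = 1/8 × 736 = 92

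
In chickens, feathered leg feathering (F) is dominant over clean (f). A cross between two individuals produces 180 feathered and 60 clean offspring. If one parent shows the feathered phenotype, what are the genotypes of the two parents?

Observed offspring: 180 feathered, 60 clean
The observed ratio simplifies to 3:1. Clean (ff) offspring appear, so each parent must contribute one f allele. The parent stated to show feathered carries F, so it is Ff. The other parent is then either Ff or ff: Ff × ff would give a 1:1 split, whereas Ff × Ff gives 3:1 — matching the data. So both parents are heterozygous (Ff × Ff).
Parent genotypes: Ff × Ff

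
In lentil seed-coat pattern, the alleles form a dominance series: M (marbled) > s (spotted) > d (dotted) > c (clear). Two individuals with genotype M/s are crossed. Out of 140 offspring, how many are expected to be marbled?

Cross: M/s × M/s
Allele dominance: M > s > d > c
Offspring genotypes: 1 M/M, 2 M/s, 1 s/s
Phenotype counts: 3 marbled, 1 spotted
marbled: 3 out of 4 → fraction 3/4
Expected count = 3/4 × 140 = 105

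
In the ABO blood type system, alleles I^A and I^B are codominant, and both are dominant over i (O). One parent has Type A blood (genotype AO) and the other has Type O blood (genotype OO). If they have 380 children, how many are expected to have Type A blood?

Cross: AO × OO
Possible offspring genotypes: 2 AO, 2 OO
Blood type counts: 2 Type A, 2 Type O
Probability of Type A: 2/4 = 1/2
Expected count = 1/2 × 380 = 190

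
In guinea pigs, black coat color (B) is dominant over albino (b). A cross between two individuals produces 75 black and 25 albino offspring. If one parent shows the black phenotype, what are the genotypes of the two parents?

Observed offspring: 75 black, 25 albino
The observed ratio simplifies to 3:1. Albino (bb) offspring appear, so each parent must contribute one b allele. The parent stated to show black carries B, so it is Bb. The other parent is then either Bb or bb: Bb × bb would give a 1:1 split, whereas Bb × Bb gives 3:1 — matching the data. So both parents are heterozygous (Bb × Bb).
Parent genotypes: Bb × Bb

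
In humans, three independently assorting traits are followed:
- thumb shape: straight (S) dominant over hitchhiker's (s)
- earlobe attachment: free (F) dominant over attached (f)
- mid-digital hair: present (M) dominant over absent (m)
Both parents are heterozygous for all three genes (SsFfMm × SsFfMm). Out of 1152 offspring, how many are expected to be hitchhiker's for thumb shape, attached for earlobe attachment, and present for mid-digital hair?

Trihybrid cross: SsFfMm × SsFfMm
Each trait segregates independently with a 3:1 phenotypic ratio, so each gene contributes 3/4 (dominant) or 1/4 (recessive).
Target: hitchhiker's (thumb shape), attached (earlobe attachment), present (mid-digital hair)
Probability = product of independent per-trait probabilities
= 1/4 × 1/4 × 3/4 = 3/64
Expected count = 3/64 × 1152 = 54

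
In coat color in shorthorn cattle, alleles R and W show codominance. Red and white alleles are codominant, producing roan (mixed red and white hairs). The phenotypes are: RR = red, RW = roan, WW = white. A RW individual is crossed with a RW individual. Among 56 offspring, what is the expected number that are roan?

Punnett square for RW × RW:
Offspring genotypes: 1 RR, 2 RW, 1 WW
Phenotype counts: 1 red, 2 roan, 1 white
roan: 2 out of 4 → fraction 1/2
Expected count = 1/2 × 56 = 28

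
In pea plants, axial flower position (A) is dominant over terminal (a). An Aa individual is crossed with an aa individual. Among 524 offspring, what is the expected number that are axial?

Punnett square for Aa × aa:
Offspring genotypes: 2 Aa, 2 aa
axial: 2, terminal: 2
axial: 2 out of 4 → fraction 1/2
Expected count = 1/2 × 524 = 262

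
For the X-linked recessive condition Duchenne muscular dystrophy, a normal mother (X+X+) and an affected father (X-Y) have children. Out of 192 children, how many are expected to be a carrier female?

Cross: X+X+ × X-Y
Offspring: 2 X+X-, 2 X+Y
Probability of a carrier female: 2/4 = 1/2
Expected count = 1/2 × 192 = 96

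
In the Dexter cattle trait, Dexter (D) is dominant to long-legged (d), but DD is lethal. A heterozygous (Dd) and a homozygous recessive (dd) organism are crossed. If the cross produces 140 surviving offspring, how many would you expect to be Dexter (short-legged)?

Cross: Dd × dd
Punnett square offspring (before lethality): 2 Dd, 2 dd
No DD offspring are produced in this cross.
Dexter (short-legged): 2 out of 4 → fraction 1/2
Expected count = 1/2 × 140 = 70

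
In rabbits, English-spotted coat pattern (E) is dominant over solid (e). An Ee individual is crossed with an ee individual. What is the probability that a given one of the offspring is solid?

Punnett square for Ee × ee:
Offspring genotypes: 2 Ee, 2 ee
English-spotted: 2, solid: 2
solid: 2 out of 4
Probability: 2/4 = 1/2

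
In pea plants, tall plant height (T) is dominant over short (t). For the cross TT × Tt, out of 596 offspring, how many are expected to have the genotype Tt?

Punnett square for TT × Tt:
Offspring genotypes: 2 TT, 2 Tt
Total offspring: 4
Count with target: 2
Probability: 2/4 = 1/2
Expected count = 1/2 × 596 = 298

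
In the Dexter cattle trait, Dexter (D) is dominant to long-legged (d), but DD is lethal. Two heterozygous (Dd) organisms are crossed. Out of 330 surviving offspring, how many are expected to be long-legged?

Cross: Dd × Dd
Punnett square offspring (before lethality): 1 DD, 2 Dd, 1 dd
The DD genotype is lethal (embryos die); surviving offspring: 2 Dd, 1 dd
long-legged: 1 out of 3 → fraction 1/3
Expected count = 1/3 × 330 = 110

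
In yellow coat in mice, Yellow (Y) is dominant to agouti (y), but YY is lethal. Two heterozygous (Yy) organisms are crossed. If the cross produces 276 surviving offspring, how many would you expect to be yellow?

Cross: Yy × Yy
Punnett square offspring (before lethality): 1 YY, 2 Yy, 1 yy
The YY genotype is lethal (embryos die); surviving offspring: 2 Yy, 1 yy
yellow: 2 out of 3 → fraction 2/3
Expected count = 2/3 × 276 = 184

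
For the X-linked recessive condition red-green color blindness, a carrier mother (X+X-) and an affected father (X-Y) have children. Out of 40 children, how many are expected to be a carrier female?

Cross: X+X- × X-Y
Offspring: 1 X+X-, 1 X+Y, 1 X-X-, 1 X-Y
Probability of a carrier female: 1/4
Expected count = 1/4 × 40 = 10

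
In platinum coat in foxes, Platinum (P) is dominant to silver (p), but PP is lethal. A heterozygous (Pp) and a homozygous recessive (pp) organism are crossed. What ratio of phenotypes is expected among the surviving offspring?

Cross: Pp × pp
Punnett square offspring (before lethality): 2 Pp, 2 pp
No PP offspring are produced in this cross.
Ratio: 1 platinum : 1 silver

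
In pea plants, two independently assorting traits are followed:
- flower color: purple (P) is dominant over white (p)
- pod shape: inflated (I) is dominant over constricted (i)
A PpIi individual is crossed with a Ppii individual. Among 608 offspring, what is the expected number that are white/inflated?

Dihybrid cross PpIi × Ppii — consider each gene separately:
flower color: Pp × Pp → 1 PP, 2 Pp, 1 pp → 3 P_ : 1 pp (out of 4)
pod shape: Ii × ii → 2 Ii, 2 ii → 2 I_ : 2 ii (out of 4)
Combine (counts out of 4 × 4 = 16): purple/inflated (P_I_) = 3×2 = 6; purple/constricted (P_ii) = 3×2 = 6; white/inflated (ppI_) = 1×2 = 2; white/constricted (ppii) = 1×2 = 2
Phenotype counts (out of 16): 6 purple/inflated, 6 purple/constricted, 2 white/inflated, 2 white/constricted
white/inflated: 2 out of 16 → fraction 1/8
Expected count = 1/8 × 608 = 76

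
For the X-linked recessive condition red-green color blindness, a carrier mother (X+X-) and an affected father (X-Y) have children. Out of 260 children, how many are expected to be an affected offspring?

Cross: X+X- × X-Y
Offspring: 1 X+X-, 1 X+Y, 1 X-X-, 1 X-Y
Probability of an affected offspring: 2/4 = 1/2
Expected count = 1/2 × 260 = 130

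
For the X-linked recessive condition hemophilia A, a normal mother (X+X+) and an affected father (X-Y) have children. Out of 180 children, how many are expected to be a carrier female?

Cross: X+X+ × X-Y
Offspring: 2 X+X-, 2 X+Y
Probability of a carrier female: 2/4 = 1/2
Expected count = 1/2 × 180 = 90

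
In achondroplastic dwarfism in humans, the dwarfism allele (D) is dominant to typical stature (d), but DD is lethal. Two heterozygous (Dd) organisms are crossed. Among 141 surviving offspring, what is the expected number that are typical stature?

Cross: Dd × Dd
Punnett square offspring (before lethality): 1 DD, 2 Dd, 1 dd
The DD genotype is lethal (embryos die); surviving offspring: 2 Dd, 1 dd
typical stature: 1 out of 3 → fraction 1/3
Expected count = 1/3 × 141 = 47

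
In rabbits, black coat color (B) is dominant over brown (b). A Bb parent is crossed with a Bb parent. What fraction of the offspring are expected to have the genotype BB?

Punnett square for Bb × Bb:
Offspring genotypes: 1 BB, 2 Bb, 1 bb
Total offspring: 4
Count with target: 1
Probability: 1/4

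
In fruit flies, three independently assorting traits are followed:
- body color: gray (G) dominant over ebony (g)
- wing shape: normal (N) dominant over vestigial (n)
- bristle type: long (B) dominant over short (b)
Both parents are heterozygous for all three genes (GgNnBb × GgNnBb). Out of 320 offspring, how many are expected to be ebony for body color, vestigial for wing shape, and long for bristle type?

Trihybrid cross: GgNnBb × GgNnBb
Each trait segregates independently with a 3:1 phenotypic ratio, so each gene contributes 3/4 (dominant) or 1/4 (recessive).
Target: ebony (body color), vestigial (wing shape), long (bristle type)
Probability = product of independent per-trait probabilities
= 1/4 × 1/4 × 3/4 = 3/64
Expected count = 3/64 × 320 = 15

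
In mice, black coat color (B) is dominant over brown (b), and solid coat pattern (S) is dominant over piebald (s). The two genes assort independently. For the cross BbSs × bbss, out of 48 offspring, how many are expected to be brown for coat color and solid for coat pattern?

Dihybrid cross BbSs × bbss — consider each gene separately:
coat color: Bb × bb → 2 Bb, 2 bb → 2 B_ : 2 bb (out of 4)
coat pattern: Ss × ss → 2 Ss, 2 ss → 2 S_ : 2 ss (out of 4)
Looking for: brown (bb) and solid (S_)
P(brown) = 2/4, P(solid) = 2/4
P(both) = 2/4 × 2/4 = 4/16 = 1/4
Expected count = 1/4 × 48 = 12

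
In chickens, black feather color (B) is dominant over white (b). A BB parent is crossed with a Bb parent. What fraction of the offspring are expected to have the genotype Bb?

Punnett square for BB × Bb:
Offspring genotypes: 2 BB, 2 Bb
Total offspring: 4
Count with target: 2
Probability: 2/4 = 1/2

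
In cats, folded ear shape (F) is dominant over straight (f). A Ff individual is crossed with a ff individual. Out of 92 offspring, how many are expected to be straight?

Punnett square for Ff × ff:
Offspring genotypes: 2 Ff, 2 ff
folded: 2, straight: 2
straight: 2 out of 4 → fraction 1/2
Expected count = 1/2 × 92 = 46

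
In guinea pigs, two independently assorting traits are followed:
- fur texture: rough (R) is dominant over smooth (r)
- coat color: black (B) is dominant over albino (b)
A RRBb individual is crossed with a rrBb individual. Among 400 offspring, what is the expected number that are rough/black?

Dihybrid cross RRBb × rrBb — consider each gene separately:
fur texture: RR × rr → 4 Rr → 4 R_ (out of 4)
coat color: Bb × Bb → 1 BB, 2 Bb, 1 bb → 3 B_ : 1 bb (out of 4)
Combine (counts out of 4 × 4 = 16): rough/black (R_B_) = 4×3 = 12; rough/albino (R_bb) = 4×1 = 4
Phenotype counts (out of 16): 12 rough/black, 4 rough/albino
rough/black: 12 out of 16 → fraction 3/4
Expected count = 3/4 × 400 = 300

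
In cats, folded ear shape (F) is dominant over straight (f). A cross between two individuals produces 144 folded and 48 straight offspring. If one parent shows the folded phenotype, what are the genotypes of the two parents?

Observed offspring: 144 folded, 48 straight
The observed ratio simplifies to 3:1. Straight (ff) offspring appear, so each parent must contribute one f allele. The parent stated to show folded carries F, so it is Ff. The other parent is then either Ff or ff: Ff × ff would give a 1:1 split, whereas Ff × Ff gives 3:1 — matching the data. So both parents are heterozygous (Ff × Ff).
Parent genotypes: Ff × Ff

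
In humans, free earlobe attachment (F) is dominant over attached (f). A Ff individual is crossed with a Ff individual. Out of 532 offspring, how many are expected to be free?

Punnett square for Ff × Ff:
Offspring genotypes: 1 FF, 2 Ff, 1 ff
free: 3, attached: 1
free: 3 out of 4 → fraction 3/4
Expected count = 3/4 × 532 = 399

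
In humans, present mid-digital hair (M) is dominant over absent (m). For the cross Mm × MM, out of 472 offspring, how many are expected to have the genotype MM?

Punnett square for Mm × MM:
Offspring genotypes: 2 MM, 2 Mm
Total offspring: 4
Count with target: 2
Probability: 2/4 = 1/2
Expected count = 1/2 × 472 = 236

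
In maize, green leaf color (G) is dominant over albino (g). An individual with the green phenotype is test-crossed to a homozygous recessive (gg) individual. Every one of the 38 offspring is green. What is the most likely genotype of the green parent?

Test cross: ? × gg
All offspring are green.
If the unknown parent were heterozygous (Gg), about half of 38 offspring would be albino; none are. The unknown parent is most likely homozygous dominant (GG).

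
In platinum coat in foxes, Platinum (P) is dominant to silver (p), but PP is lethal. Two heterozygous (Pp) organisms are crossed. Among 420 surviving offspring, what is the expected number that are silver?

Cross: Pp × Pp
Punnett square offspring (before lethality): 1 PP, 2 Pp, 1 pp
The PP genotype is lethal (embryos die); surviving offspring: 2 Pp, 1 pp
silver: 1 out of 3 → fraction 1/3
Expected count = 1/3 × 420 = 140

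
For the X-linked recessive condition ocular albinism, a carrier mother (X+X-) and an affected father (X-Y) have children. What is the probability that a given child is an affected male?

Cross: X+X- × X-Y
Offspring: 1 X+X-, 1 X+Y, 1 X-X-, 1 X-Y
Probability of an affected male: 1/4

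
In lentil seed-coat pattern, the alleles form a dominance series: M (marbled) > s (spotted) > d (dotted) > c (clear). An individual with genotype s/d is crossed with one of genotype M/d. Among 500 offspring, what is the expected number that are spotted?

Cross: s/d × M/d
Allele dominance: M > s > d > c
Offspring genotypes: 1 M/s, 1 s/d, 1 M/d, 1 d/d
Phenotype counts: 2 marbled, 1 spotted, 1 dotted
spotted: 1 out of 4 → fraction 1/4
Expected count = 1/4 × 500 = 125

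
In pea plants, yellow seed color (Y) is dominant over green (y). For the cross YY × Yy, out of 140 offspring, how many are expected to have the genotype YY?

Punnett square for YY × Yy:
Offspring genotypes: 2 YY, 2 Yy
Total offspring: 4
Count with target: 2
Probability: 2/4 = 1/2
Expected count = 1/2 × 140 = 70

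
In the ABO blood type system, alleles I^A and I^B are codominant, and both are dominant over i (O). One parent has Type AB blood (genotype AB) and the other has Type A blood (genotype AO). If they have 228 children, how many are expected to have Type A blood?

Cross: AB × AO
Possible offspring genotypes: 1 AA, 1 AO, 1 AB, 1 BO
Blood type counts: 2 Type A, 1 Type AB, 1 Type B
Probability of Type A: 2/4 = 1/2
Expected count = 1/2 × 228 = 114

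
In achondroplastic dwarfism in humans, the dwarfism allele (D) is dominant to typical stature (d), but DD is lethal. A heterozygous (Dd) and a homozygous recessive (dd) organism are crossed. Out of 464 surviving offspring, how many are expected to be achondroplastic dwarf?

Cross: Dd × dd
Punnett square offspring (before lethality): 2 Dd, 2 dd
No DD offspring are produced in this cross.
achondroplastic dwarf: 2 out of 4 → fraction 1/2
Expected count = 1/2 × 464 = 232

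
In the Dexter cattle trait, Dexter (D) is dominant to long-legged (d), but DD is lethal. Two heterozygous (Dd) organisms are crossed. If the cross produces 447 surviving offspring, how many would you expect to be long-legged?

Cross: Dd × Dd
Punnett square offspring (before lethality): 1 DD, 2 Dd, 1 dd
The DD genotype is lethal (embryos die); surviving offspring: 2 Dd, 1 dd
long-legged: 1 out of 3 → fraction 1/3
Expected count = 1/3 × 447 = 149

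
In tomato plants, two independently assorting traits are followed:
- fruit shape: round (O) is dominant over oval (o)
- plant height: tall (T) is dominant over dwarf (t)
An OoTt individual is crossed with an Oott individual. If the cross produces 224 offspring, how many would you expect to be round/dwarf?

Dihybrid cross OoTt × Oott — consider each gene separately:
fruit shape: Oo × Oo → 1 OO, 2 Oo, 1 oo → 3 O_ : 1 oo (out of 4)
plant height: Tt × tt → 2 Tt, 2 tt → 2 T_ : 2 tt (out of 4)
Combine (counts out of 4 × 4 = 16): round/tall (O_T_) = 3×2 = 6; round/dwarf (O_tt) = 3×2 = 6; oval/tall (ooT_) = 1×2 = 2; oval/dwarf (oott) = 1×2 = 2
Phenotype counts (out of 16): 6 round/tall, 6 round/dwarf, 2 oval/tall, 2 oval/dwarf
round/dwarf: 6 out of 16 → fraction 3/8
Expected count = 3/8 × 224 = 84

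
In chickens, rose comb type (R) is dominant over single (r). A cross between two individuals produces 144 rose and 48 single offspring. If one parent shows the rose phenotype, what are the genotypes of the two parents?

Observed offspring: 144 rose, 48 single
The observed ratio simplifies to 3:1. Single (rr) offspring appear, so each parent must contribute one r allele. The parent stated to show rose carries R, so it is Rr. The other parent is then either Rr or rr: Rr × rr would give a 1:1 split, whereas Rr × Rr gives 3:1 — matching the data. So both parents are heterozygous (Rr × Rr).
Parent genotypes: Rr × Rr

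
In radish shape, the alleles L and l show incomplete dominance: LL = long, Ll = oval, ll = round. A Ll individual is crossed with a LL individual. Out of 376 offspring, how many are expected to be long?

Punnett square for Ll × LL:
Offspring genotypes: 2 LL, 2 Ll
Phenotype counts: 2 long, 2 oval
long: 2 out of 4 → fraction 1/2
Expected count = 1/2 × 376 = 188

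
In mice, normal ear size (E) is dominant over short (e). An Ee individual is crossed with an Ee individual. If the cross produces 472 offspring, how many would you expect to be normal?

Punnett square for Ee × Ee:
Offspring genotypes: 1 EE, 2 Ee, 1 ee
normal: 3, short: 1
normal: 3 out of 4 → fraction 3/4
Expected count = 3/4 × 472 = 354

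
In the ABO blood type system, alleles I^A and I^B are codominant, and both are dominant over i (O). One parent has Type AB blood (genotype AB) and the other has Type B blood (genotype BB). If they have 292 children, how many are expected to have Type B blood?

Cross: AB × BB
Possible offspring genotypes: 2 AB, 2 BB
Blood type counts: 2 Type AB, 2 Type B
Probability of Type B: 2/4 = 1/2
Expected count = 1/2 × 292 = 146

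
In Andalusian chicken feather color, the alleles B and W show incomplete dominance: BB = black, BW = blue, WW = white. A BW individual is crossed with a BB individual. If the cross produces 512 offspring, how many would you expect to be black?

Punnett square for BW × BB:
Offspring genotypes: 2 BB, 2 BW
Phenotype counts: 2 black, 2 blue
black: 2 out of 4 → fraction 1/2
Expected count = 1/2 × 512 = 256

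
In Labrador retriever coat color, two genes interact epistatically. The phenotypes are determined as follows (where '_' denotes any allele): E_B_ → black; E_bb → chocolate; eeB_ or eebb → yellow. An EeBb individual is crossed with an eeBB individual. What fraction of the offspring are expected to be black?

Cross: EeBb × eeBB — consider each gene separately:
E gene: Ee × ee → 2 Ee, 2 ee → 2 E_ : 2 ee (out of 4)
B gene: Bb × BB → 2 BB, 2 Bb → 4 B_ (out of 4)
Genotype classes (out of 4 × 4 = 16): E_B_ = 2×4 = 8; eeB_ = 2×4 = 8
Apply the phenotype rules: E_B_ (8) → black; eeB_ (8) → yellow
Phenotype counts (out of 16): 8 black, 8 yellow
black: 8 out of 16
Probability: 8/16 = 1/2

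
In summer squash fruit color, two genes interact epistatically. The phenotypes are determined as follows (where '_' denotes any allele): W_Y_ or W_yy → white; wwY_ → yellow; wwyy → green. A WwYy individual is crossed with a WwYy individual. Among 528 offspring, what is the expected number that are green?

Cross: WwYy × WwYy — consider each gene separately:
W gene: Ww × Ww → 1 WW, 2 Ww, 1 ww → 3 W_ : 1 ww (out of 4)
Y gene: Yy × Yy → 1 YY, 2 Yy, 1 yy → 3 Y_ : 1 yy (out of 4)
Genotype classes (out of 4 × 4 = 16): W_Y_ = 3×3 = 9; W_yy = 3×1 = 3; wwY_ = 1×3 = 3; wwyy = 1×1 = 1
Apply the phenotype rules: W_Y_ (9) + W_yy (3) → white; wwY_ (3) → yellow; wwyy (1) → green
Phenotype counts (out of 16): 12 white, 3 yellow, 1 green
green: 1 out of 16 → fraction 1/16
Expected count = 1/16 × 528 = 33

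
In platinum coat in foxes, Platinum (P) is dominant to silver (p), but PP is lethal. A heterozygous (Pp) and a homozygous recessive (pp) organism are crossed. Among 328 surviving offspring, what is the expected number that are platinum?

Cross: Pp × pp
Punnett square offspring (before lethality): 2 Pp, 2 pp
No PP offspring are produced in this cross.
platinum: 2 out of 4 → fraction 1/2
Expected count = 1/2 × 328 = 164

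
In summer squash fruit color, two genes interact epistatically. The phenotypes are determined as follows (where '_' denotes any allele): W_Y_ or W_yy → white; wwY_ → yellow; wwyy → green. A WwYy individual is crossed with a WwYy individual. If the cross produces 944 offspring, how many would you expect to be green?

Cross: WwYy × WwYy — consider each gene separately:
W gene: Ww × Ww → 1 WW, 2 Ww, 1 ww → 3 W_ : 1 ww (out of 4)
Y gene: Yy × Yy → 1 YY, 2 Yy, 1 yy → 3 Y_ : 1 yy (out of 4)
Genotype classes (out of 4 × 4 = 16): W_Y_ = 3×3 = 9; W_yy = 3×1 = 3; wwY_ = 1×3 = 3; wwyy = 1×1 = 1
Apply the phenotype rules: W_Y_ (9) + W_yy (3) → white; wwY_ (3) → yellow; wwyy (1) → green
Phenotype counts (out of 16): 12 white, 3 yellow, 1 green
green: 1 out of 16 → fraction 1/16
Expected count = 1/16 × 944 = 59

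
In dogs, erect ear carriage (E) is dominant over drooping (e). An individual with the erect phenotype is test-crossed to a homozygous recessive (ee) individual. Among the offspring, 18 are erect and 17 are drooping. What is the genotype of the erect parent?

Test cross: ? × ee
Offspring: 18 erect, 17 drooping — approximately 1:1.
A 1:1 ratio in a test cross indicates the unknown parent is heterozygous (Ee).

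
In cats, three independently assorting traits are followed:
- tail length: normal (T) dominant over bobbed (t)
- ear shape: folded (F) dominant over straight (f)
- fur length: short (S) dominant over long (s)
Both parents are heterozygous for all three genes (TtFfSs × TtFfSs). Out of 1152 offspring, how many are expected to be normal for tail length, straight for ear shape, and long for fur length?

Trihybrid cross: TtFfSs × TtFfSs
Each trait segregates independently with a 3:1 phenotypic ratio, so each gene contributes 3/4 (dominant) or 1/4 (recessive).
Target: normal (tail length), straight (ear shape), long (fur length)
Probability = product of independent per-trait probabilities
= 3/4 × 1/4 × 1/4 = 3/64
Expected count = 3/64 × 1152 = 54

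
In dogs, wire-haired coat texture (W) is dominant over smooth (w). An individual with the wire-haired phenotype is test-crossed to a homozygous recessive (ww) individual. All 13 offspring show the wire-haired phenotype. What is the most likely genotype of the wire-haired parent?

Test cross: ? × ww
All offspring are wire-haired.
If the unknown parent were heterozygous (Ww), about half of 13 offspring would be smooth; none are. The unknown parent is most likely homozygous dominant (WW).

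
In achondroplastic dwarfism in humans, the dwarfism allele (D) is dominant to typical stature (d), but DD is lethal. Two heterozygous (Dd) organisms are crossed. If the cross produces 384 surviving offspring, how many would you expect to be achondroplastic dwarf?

Cross: Dd × Dd
Punnett square offspring (before lethality): 1 DD, 2 Dd, 1 dd
The DD genotype is lethal (embryos die); surviving offspring: 2 Dd, 1 dd
achondroplastic dwarf: 2 out of 3 → fraction 2/3
Expected count = 2/3 × 384 = 256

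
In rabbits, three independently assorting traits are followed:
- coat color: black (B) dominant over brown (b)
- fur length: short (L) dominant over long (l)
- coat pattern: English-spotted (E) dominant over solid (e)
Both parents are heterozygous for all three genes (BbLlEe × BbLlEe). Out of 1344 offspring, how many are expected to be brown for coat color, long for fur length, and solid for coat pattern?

Trihybrid cross: BbLlEe × BbLlEe
Each trait segregates independently with a 3:1 phenotypic ratio, so each gene contributes 3/4 (dominant) or 1/4 (recessive).
Target: brown (coat color), long (fur length), solid (coat pattern)
Probability = product of independent per-trait probabilities
= 1/4 × 1/4 × 1/4 = 1/64
Expected count = 1/64 × 1344 = 21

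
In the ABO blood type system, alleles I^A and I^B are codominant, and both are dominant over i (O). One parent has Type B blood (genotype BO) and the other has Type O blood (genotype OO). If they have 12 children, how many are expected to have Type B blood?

Cross: BO × OO
Possible offspring genotypes: 2 BO, 2 OO
Blood type counts: 2 Type B, 2 Type O
Probability of Type B: 2/4 = 1/2
Expected count = 1/2 × 12 = 6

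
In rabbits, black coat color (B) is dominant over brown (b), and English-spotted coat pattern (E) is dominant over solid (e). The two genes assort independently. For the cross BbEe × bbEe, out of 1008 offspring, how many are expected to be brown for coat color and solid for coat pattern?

Dihybrid cross BbEe × bbEe — consider each gene separately:
coat color: Bb × bb → 2 Bb, 2 bb → 2 B_ : 2 bb (out of 4)
coat pattern: Ee × Ee → 1 EE, 2 Ee, 1 ee → 3 E_ : 1 ee (out of 4)
Looking for: brown (bb) and solid (ee)
P(brown) = 2/4, P(solid) = 1/4
P(both) = 2/4 × 1/4 = 2/16 = 1/8
Expected count = 1/8 × 1008 = 126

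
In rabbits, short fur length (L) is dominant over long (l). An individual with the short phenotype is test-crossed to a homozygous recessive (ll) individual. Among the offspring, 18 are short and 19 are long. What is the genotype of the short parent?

Test cross: ? × ll
Offspring: 18 short, 19 long — approximately 1:1.
A 1:1 ratio in a test cross indicates the unknown parent is heterozygous (Ll).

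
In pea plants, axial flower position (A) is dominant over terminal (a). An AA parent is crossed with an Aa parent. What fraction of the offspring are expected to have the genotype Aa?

Punnett square for AA × Aa:
Offspring genotypes: 2 AA, 2 Aa
Total offspring: 4
Count with target: 2
Probability: 2/4 = 1/2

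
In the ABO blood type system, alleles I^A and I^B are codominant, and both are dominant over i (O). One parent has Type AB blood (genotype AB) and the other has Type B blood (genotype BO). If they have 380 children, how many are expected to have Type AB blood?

Cross: AB × BO
Possible offspring genotypes: 1 AB, 1 AO, 1 BB, 1 BO
Blood type counts: 1 Type AB, 1 Type A, 2 Type B
Probability of Type AB: 1/4
Expected count = 1/4 × 380 = 95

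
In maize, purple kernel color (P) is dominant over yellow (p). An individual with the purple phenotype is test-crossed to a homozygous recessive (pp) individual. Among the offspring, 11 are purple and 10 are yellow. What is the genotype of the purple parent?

Test cross: ? × pp
Offspring: 11 purple, 10 yellow — approximately 1:1.
A 1:1 ratio in a test cross indicates the unknown parent is heterozygous (Pp).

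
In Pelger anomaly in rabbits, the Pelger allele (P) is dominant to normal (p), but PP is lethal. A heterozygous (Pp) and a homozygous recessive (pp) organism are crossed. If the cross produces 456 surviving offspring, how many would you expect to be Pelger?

Cross: Pp × pp
Punnett square offspring (before lethality): 2 Pp, 2 pp
No PP offspring are produced in this cross.
Pelger: 2 out of 4 → fraction 1/2
Expected count = 1/2 × 456 = 228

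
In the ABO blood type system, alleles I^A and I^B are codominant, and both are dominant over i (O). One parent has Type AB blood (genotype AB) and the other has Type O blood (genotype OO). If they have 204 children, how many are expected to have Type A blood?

Cross: AB × OO
Possible offspring genotypes: 2 AO, 2 BO
Blood type counts: 2 Type A, 2 Type B
Probability of Type A: 2/4 = 1/2
Expected count = 1/2 × 204 = 102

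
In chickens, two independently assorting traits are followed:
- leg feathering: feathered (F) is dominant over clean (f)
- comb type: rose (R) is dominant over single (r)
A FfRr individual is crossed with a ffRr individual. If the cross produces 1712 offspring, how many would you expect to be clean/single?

Dihybrid cross FfRr × ffRr — consider each gene separately:
leg feathering: Ff × ff → 2 Ff, 2 ff → 2 F_ : 2 ff (out of 4)
comb type: Rr × Rr → 1 RR, 2 Rr, 1 rr → 3 R_ : 1 rr (out of 4)
Combine (counts out of 4 × 4 = 16): feathered/rose (F_R_) = 2×3 = 6; feathered/single (F_rr) = 2×1 = 2; clean/rose (ffR_) = 2×3 = 6; clean/single (ffrr) = 2×1 = 2
Phenotype counts (out of 16): 6 feathered/rose, 2 feathered/single, 6 clean/rose, 2 clean/single
clean/single: 2 out of 16 → fraction 1/8
Expected count = 1/8 × 1712 = 214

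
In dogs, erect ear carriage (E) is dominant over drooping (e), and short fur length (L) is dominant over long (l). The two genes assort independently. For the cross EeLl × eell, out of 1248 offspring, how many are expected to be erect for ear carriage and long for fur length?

Dihybrid cross EeLl × eell — consider each gene separately:
ear carriage: Ee × ee → 2 Ee, 2 ee → 2 E_ : 2 ee (out of 4)
fur length: Ll × ll → 2 Ll, 2 ll → 2 L_ : 2 ll (out of 4)
Looking for: erect (E_) and long (ll)
P(erect) = 2/4, P(long) = 2/4
P(both) = 2/4 × 2/4 = 4/16 = 1/4
Expected count = 1/4 × 1248 = 312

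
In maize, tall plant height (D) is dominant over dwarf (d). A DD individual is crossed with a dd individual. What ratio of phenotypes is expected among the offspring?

Punnett square for DD × dd:
Offspring genotypes: 4 Dd
tall: 4, dwarf: 0
Ratio: all tall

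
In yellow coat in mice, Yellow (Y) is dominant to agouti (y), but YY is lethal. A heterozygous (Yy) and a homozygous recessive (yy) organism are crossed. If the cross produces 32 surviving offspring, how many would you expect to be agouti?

Cross: Yy × yy
Punnett square offspring (before lethality): 2 Yy, 2 yy
No YY offspring are produced in this cross.
agouti: 2 out of 4 → fraction 1/2
Expected count = 1/2 × 32 = 16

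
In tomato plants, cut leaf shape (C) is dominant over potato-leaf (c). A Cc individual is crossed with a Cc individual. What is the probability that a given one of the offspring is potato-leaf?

Punnett square for Cc × Cc:
Offspring genotypes: 1 CC, 2 Cc, 1 cc
cut: 3, potato-leaf: 1
potato-leaf: 1 out of 4
Probability: 1/4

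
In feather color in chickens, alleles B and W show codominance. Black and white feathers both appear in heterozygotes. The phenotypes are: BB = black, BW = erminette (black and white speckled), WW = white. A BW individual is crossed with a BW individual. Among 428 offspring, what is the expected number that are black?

Punnett square for BW × BW:
Offspring genotypes: 1 BB, 2 BW, 1 WW
Phenotype counts: 1 black, 2 erminette (black and white speckled), 1 white
black: 1 out of 4 → fraction 1/4
Expected count = 1/4 × 428 = 107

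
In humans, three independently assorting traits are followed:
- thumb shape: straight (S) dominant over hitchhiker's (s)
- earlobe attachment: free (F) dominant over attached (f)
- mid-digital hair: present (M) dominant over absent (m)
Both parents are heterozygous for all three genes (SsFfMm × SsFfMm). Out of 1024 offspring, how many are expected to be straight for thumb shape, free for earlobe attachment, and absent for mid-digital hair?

Trihybrid cross: SsFfMm × SsFfMm
Each trait segregates independently with a 3:1 phenotypic ratio, so each gene contributes 3/4 (dominant) or 1/4 (recessive).
Target: straight (thumb shape), free (earlobe attachment), absent (mid-digital hair)
Probability = product of independent per-trait probabilities
= 3/4 × 3/4 × 1/4 = 9/64
Expected count = 9/64 × 1024 = 144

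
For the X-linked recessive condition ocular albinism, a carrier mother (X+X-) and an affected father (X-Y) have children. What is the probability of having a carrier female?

Cross: X+X- × X-Y
Offspring: 1 X+X-, 1 X+Y, 1 X-X-, 1 X-Y
Probability of a carrier female: 1/4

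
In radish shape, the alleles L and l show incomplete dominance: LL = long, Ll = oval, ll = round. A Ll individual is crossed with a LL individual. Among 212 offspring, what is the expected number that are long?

Punnett square for Ll × LL:
Offspring genotypes: 2 LL, 2 Ll
Phenotype counts: 2 long, 2 oval
long: 2 out of 4 → fraction 1/2
Expected count = 1/2 × 212 = 106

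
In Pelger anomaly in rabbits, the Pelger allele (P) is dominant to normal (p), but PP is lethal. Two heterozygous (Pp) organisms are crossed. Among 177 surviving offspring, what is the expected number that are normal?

Cross: Pp × Pp
Punnett square offspring (before lethality): 1 PP, 2 Pp, 1 pp
The PP genotype is lethal (embryos die); surviving offspring: 2 Pp, 1 pp
normal: 1 out of 3 → fraction 1/3
Expected count = 1/3 × 177 = 59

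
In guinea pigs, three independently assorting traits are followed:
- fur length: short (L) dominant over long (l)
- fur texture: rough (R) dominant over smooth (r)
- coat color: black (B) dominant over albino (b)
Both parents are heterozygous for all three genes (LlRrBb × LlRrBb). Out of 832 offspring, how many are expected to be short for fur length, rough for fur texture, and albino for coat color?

Trihybrid cross: LlRrBb × LlRrBb
Each trait segregates independently with a 3:1 phenotypic ratio, so each gene contributes 3/4 (dominant) or 1/4 (recessive).
Target: short (fur length), rough (fur texture), albino (coat color)
Probability = product of independent per-trait probabilities
= 3/4 × 3/4 × 1/4 = 9/64
Expected count = 9/64 × 832 = 117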